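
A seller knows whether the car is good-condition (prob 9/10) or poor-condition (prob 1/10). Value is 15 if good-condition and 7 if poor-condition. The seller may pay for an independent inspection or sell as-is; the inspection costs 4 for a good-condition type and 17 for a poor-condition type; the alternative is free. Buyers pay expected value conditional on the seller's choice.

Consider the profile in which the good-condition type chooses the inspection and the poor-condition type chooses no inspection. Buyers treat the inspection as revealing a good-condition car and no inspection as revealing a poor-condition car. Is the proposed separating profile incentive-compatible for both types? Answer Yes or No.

Yes

Under these beliefs, the inspection earns price 15 and no inspection earns price 7.
good-condition: the inspection nets 15 − 4 = 11; no inspection nets 7. good-condition prefers the inspection.
poor-condition: the inspection nets 15 − 17 = -2; no inspection nets 7. poor-condition prefers no inspection.
Neither type deviates, so the separating profile is an equilibrium.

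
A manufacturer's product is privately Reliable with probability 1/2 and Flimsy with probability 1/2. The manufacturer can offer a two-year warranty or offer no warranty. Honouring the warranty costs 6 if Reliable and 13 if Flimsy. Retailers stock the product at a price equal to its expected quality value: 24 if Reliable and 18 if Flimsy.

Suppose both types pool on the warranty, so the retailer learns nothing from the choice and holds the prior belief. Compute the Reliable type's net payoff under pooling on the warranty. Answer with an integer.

15

Pooled price = 1/2·24 + 1/2·18 = 21.
Reliable pays cost 6 for the warranty, so net payoff = 21 − 6 = 15.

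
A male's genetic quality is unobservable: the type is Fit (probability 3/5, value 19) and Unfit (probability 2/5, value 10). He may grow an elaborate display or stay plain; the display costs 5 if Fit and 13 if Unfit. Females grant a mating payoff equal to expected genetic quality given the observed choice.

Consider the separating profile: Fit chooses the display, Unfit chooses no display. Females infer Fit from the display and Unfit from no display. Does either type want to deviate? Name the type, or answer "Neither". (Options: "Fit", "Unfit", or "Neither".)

The display pays 19; no display pays 10.
Fit: assigned the display, nets 19 − 5 = 14; deviating to no display nets 10.
Unfit: assigned no display, nets 10; deviating to the display nets 19 − 13 = 6.
Both types strictly prefer their assigned action; no profitable deviation.

Neither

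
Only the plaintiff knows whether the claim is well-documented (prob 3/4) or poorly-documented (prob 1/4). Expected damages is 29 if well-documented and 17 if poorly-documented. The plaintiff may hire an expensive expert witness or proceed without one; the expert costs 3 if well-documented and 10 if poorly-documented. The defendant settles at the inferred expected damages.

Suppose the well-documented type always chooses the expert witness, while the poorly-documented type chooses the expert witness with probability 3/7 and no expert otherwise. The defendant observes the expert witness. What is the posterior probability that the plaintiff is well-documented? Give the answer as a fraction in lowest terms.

7/8

P(the expert witness) = (3/4)·1 + (1/4)·(3/7) = 6/7.
By Bayes' rule, P(well-documented | the expert witness) = (3/4) / (6/7) = 7/8.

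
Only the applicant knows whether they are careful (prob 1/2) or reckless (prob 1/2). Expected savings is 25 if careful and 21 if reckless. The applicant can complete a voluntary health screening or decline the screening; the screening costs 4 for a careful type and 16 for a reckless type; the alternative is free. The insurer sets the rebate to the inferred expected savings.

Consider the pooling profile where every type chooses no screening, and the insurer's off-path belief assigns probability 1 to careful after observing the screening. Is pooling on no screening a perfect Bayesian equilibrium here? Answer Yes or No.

On path, the insurer holds the prior and pays 1/2·25 + 1/2·21 = 23. Off path (the screening), believing careful, it pays 25.
careful: no screening nets 23; the screening nets 25 − 4 = 21. careful stays.
reckless: no screening nets 23; the screening nets 25 − 16 = 9. reckless stays.
No type deviates, so pooling is sustained.

Yes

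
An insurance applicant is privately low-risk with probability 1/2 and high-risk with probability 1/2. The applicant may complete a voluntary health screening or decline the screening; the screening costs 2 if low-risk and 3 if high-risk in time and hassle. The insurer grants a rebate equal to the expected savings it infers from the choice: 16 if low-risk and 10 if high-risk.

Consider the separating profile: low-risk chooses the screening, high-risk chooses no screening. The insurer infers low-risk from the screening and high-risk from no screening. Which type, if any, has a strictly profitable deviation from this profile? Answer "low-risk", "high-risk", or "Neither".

The screening pays 16; no screening pays 10.
low-risk: assigned the screening, nets 16 − 2 = 14; deviating to no screening nets 10.
high-risk: assigned no screening, nets 10; deviating to the screening nets 16 − 3 = 13.
The high-risk type gains 3 by deviating.

high-risk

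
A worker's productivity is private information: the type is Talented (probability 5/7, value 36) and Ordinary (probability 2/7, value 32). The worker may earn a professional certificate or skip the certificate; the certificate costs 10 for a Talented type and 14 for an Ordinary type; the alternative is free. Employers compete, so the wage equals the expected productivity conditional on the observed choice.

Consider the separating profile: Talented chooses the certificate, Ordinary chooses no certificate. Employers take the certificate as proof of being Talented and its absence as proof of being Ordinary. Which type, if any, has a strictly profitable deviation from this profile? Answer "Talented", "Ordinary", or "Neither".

The certificate pays 36; no certificate pays 32.
Talented: assigned the certificate, nets 36 − 10 = 26; deviating to no certificate nets 32.
Ordinary: assigned no certificate, nets 32; deviating to the certificate nets 36 − 14 = 22.
The Talented type gains 6 by deviating.

Talented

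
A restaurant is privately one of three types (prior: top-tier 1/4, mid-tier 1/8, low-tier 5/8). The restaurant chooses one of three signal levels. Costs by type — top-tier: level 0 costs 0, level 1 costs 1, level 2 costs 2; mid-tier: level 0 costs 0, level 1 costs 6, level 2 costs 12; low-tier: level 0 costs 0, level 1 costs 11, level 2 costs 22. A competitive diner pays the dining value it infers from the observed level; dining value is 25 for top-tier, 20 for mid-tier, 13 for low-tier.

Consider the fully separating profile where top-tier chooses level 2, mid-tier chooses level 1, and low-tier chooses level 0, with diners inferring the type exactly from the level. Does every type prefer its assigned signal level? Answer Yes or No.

Separating price premiums: level 2 → 25, level 1 → 20, level 0 → 13.
top-tier (assigned level 2): level 0: 13 − 0 = 13; level 1: 20 − 1 = 19; level 2: 25 − 2 = 23. top-tier stays.
mid-tier (assigned level 1): level 0: 13 − 0 = 13; level 1: 20 − 6 = 14; level 2: 25 − 12 = 13. mid-tier stays.
low-tier (assigned level 0): level 0: 13 − 0 = 13; level 1: 20 − 11 = 9; level 2: 25 − 22 = 3. low-tier stays.
Every type prefers its assigned level; separation holds.

Yes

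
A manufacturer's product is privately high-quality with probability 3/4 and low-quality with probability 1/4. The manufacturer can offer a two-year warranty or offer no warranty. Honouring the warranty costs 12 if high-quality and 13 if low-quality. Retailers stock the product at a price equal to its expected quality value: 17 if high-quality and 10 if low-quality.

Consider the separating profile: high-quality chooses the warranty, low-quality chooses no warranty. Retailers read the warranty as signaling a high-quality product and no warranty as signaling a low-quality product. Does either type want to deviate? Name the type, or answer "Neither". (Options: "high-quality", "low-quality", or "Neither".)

The warranty pays 17; no warranty pays 10.
high-quality: assigned the warranty, nets 17 − 12 = 5; deviating to no warranty nets 10.
low-quality: assigned no warranty, nets 10; deviating to the warranty nets 17 − 13 = 4.
The high-quality type gains 5 by deviating.

high-quality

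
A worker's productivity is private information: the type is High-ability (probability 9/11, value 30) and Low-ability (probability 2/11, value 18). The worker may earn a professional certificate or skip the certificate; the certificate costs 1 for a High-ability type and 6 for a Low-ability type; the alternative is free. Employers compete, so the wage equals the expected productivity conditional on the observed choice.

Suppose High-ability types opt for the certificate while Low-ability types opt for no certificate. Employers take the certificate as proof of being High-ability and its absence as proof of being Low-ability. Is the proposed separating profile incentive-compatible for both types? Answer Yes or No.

Under these beliefs, the certificate earns wage 30 and no certificate earns wage 18.
High-ability: the certificate nets 30 − 1 = 29; no certificate nets 18. High-ability prefers the certificate.
Low-ability: the certificate nets 30 − 6 = 24; no certificate nets 18. Low-ability would deviate to the certificate.
Low-ability has a profitable deviation, so the profile is not an equilibrium.

No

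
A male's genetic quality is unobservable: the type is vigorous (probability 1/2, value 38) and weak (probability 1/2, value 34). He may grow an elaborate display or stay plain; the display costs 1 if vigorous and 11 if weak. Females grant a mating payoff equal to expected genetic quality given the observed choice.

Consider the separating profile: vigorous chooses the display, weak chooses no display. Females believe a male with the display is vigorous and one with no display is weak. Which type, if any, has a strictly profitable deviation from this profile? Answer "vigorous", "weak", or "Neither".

The display pays 38; no display pays 34.
vigorous: assigned the display, nets 38 − 1 = 37; deviating to no display nets 34.
weak: assigned no display, nets 34; deviating to the display nets 38 − 11 = 27.
Both types strictly prefer their assigned action; no profitable deviation.

Neither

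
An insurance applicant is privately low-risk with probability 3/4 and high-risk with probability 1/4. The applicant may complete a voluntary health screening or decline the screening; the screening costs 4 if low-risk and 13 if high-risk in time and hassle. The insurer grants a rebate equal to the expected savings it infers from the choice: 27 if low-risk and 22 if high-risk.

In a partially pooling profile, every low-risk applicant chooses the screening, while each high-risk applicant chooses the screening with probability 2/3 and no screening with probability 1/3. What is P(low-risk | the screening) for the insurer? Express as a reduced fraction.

9/11

P(the screening) = (3/4)·1 + (1/4)·(2/3) = 11/12.
By Bayes' rule, P(low-risk | the screening) = (3/4) / (11/12) = 9/11.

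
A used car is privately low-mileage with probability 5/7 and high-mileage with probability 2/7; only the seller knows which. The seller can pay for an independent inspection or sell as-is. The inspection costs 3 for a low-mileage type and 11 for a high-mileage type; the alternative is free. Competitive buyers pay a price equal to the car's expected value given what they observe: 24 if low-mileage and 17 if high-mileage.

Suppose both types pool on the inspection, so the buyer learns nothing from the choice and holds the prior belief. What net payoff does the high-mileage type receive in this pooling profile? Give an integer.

11

Pooled price = 5/7·24 + 2/7·17 = 22.
high-mileage pays cost 11 for the inspection, so net payoff = 22 − 11 = 11.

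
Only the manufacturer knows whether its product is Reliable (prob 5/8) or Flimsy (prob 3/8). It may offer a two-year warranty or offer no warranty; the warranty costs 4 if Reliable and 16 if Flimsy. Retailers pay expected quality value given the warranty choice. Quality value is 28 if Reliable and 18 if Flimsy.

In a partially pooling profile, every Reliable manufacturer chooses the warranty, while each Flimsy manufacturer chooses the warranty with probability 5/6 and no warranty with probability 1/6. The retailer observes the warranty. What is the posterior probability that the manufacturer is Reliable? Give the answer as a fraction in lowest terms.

2/3

P(the warranty) = (5/8)·1 + (3/8)·(5/6) = 15/16.
By Bayes' rule, P(Reliable | the warranty) = (5/8) / (15/16) = 2/3.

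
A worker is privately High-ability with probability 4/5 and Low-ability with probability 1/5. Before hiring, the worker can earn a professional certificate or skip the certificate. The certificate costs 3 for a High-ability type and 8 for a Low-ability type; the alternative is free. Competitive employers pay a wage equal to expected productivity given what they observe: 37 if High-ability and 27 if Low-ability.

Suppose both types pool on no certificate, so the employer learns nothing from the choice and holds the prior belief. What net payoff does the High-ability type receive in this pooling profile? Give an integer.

Pooled wage = 4/5·37 + 1/5·27 = 35.
High-ability pays no cost for no certificate, so net payoff = 35.

35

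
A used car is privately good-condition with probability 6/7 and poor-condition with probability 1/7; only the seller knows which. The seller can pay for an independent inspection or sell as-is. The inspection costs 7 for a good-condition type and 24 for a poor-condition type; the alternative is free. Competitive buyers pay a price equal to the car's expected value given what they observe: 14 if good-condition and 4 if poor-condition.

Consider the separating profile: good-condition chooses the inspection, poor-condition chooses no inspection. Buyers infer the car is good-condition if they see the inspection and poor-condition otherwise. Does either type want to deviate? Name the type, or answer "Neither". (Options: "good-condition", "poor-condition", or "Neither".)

The inspection pays 14; no inspection pays 4.
good-condition: assigned the inspection, nets 14 − 7 = 7; deviating to no inspection nets 4.
poor-condition: assigned no inspection, nets 4; deviating to the inspection nets 14 − 24 = -10.
Both types strictly prefer their assigned action; no profitable deviation.

Neither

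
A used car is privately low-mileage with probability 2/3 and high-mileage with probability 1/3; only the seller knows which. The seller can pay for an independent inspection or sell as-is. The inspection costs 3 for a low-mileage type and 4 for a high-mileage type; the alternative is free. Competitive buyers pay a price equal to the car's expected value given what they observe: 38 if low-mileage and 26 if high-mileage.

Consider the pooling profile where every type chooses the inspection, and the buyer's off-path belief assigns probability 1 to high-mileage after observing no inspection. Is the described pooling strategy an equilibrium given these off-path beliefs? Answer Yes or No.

Yes

On path, the buyer holds the prior and pays 2/3·38 + 1/3·26 = 34. Off path (no inspection), believing high-mileage, it pays 26.
low-mileage: the inspection nets 34 − 3 = 31; no inspection nets 26. low-mileage stays.
high-mileage: the inspection nets 34 − 4 = 30; no inspection nets 26. high-mileage stays.
No type deviates, so pooling is sustained.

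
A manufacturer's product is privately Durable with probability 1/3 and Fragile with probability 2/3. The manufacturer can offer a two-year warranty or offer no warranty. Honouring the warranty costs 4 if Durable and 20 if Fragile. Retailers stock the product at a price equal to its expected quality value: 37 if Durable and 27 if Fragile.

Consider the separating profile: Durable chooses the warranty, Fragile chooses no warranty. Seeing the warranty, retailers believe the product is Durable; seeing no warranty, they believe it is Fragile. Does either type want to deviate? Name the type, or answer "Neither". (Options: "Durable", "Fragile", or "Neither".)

The warranty pays 37; no warranty pays 27.
Durable: assigned the warranty, nets 37 − 4 = 33; deviating to no warranty nets 27.
Fragile: assigned no warranty, nets 27; deviating to the warranty nets 37 − 20 = 17.
Both types strictly prefer their assigned action; no profitable deviation.

Neither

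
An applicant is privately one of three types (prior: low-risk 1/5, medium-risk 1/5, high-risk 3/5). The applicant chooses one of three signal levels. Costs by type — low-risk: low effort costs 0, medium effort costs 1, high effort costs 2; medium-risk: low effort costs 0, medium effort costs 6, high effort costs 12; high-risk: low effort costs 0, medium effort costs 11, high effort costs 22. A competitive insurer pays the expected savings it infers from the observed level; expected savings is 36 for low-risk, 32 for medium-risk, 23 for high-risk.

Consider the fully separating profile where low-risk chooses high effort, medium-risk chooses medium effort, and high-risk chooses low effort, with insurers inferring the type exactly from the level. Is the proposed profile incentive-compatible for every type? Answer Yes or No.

Separating rebates: high effort → 36, medium effort → 32, low effort → 23.
low-risk (assigned high effort): low effort: 23 − 0 = 23; medium effort: 32 − 1 = 31; high effort: 36 − 2 = 34. low-risk stays.
medium-risk (assigned medium effort): low effort: 23 − 0 = 23; medium effort: 32 − 6 = 26; high effort: 36 − 12 = 24. medium-risk stays.
high-risk (assigned low effort): low effort: 23 − 0 = 23; medium effort: 32 − 11 = 21; high effort: 36 − 22 = 14. high-risk stays.
Every type prefers its assigned level; separation holds.

Yes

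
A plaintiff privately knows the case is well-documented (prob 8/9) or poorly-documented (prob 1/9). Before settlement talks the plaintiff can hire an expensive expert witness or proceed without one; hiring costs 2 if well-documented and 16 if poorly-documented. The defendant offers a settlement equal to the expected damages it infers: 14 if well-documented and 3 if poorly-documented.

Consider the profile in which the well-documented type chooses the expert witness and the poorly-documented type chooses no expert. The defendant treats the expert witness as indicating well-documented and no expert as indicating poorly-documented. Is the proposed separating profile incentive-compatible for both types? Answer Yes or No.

Under these beliefs, the expert witness earns settlement 14 and no expert earns settlement 3.
well-documented: the expert witness nets 14 − 2 = 12; no expert nets 3. well-documented prefers the expert witness.
poorly-documented: the expert witness nets 14 − 16 = -2; no expert nets 3. poorly-documented prefers no expert.
Neither type deviates, so the separating profile is an equilibrium.

Yes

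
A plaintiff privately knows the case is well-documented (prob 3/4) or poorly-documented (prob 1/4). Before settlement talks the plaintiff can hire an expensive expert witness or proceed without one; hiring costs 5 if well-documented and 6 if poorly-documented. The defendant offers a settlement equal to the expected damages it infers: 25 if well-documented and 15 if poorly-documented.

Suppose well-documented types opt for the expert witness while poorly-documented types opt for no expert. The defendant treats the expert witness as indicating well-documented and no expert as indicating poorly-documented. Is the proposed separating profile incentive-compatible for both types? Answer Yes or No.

No

Under these beliefs, the expert witness earns settlement 25 and no expert earns settlement 15.
well-documented: the expert witness nets 25 − 5 = 20; no expert nets 15. well-documented prefers the expert witness.
poorly-documented: the expert witness nets 25 − 6 = 19; no expert nets 15. poorly-documented would deviate to the expert witness.
poorly-documented has a profitable deviation, so the profile is not an equilibrium.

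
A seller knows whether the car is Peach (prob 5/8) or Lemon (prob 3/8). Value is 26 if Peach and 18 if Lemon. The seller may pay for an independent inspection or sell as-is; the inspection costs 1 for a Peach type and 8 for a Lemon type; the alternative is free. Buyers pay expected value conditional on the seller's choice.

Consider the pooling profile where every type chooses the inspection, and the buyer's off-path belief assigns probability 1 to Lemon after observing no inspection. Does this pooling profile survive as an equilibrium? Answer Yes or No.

No

On path, the buyer holds the prior and pays 5/8·26 + 3/8·18 = 23. Off path (no inspection), believing Lemon, it pays 18.
Peach: the inspection nets 23 − 1 = 22; no inspection nets 18. Peach stays.
Lemon: the inspection nets 23 − 8 = 15; no inspection nets 18. Lemon would deviate.
A type deviates, so pooling fails.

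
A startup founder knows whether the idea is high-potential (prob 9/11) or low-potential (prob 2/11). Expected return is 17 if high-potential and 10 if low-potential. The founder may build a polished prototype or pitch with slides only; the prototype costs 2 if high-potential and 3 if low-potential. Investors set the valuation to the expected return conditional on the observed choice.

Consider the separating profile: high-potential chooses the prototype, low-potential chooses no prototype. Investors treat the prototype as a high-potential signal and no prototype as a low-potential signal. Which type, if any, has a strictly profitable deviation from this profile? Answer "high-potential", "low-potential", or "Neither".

low-potential

The prototype pays 17; no prototype pays 10.
high-potential: assigned the prototype, nets 17 − 2 = 15; deviating to no prototype nets 10.
low-potential: assigned no prototype, nets 10; deviating to the prototype nets 17 − 3 = 14.
The low-potential type gains 4 by deviating.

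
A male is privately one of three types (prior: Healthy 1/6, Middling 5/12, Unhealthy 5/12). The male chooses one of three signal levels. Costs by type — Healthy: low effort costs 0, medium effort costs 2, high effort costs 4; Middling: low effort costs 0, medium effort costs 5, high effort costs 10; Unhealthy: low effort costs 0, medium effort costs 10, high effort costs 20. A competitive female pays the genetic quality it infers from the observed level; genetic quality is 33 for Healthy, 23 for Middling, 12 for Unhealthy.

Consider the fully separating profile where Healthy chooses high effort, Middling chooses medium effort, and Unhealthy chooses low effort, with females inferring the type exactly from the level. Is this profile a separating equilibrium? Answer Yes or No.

No

Separating mating payoffs: high effort → 33, medium effort → 23, low effort → 12.
Healthy (assigned high effort): low effort: 12 − 0 = 12; medium effort: 23 − 2 = 21; high effort: 33 − 4 = 29. Healthy stays.
Middling (assigned medium effort): low effort: 12 − 0 = 12; medium effort: 23 − 5 = 18; high effort: 33 − 10 = 23. Middling prefers high effort.
Unhealthy (assigned low effort): low effort: 12 − 0 = 12; medium effort: 23 − 10 = 13; high effort: 33 − 20 = 13. Unhealthy prefers medium effort.
At least one type deviates; the separating profile fails.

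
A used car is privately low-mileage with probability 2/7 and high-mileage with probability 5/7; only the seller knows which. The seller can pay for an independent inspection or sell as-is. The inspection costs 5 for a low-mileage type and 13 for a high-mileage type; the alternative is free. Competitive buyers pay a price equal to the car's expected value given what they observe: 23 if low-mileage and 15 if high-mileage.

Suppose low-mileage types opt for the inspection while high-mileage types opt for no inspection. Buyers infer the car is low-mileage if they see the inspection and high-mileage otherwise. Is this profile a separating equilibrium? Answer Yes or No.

Under these beliefs, the inspection earns price 23 and no inspection earns price 15.
low-mileage: the inspection nets 23 − 5 = 18; no inspection nets 15. low-mileage prefers the inspection.
high-mileage: the inspection nets 23 − 13 = 10; no inspection nets 15. high-mileage prefers no inspection.
Neither type deviates, so the separating profile is an equilibrium.

Yes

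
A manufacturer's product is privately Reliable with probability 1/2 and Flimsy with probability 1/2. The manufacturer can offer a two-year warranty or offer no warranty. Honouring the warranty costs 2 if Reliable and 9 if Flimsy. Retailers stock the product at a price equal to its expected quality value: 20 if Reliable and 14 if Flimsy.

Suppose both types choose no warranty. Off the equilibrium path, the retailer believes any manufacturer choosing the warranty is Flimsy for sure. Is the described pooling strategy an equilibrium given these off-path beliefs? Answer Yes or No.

On path, the retailer holds the prior and pays 1/2·20 + 1/2·14 = 17. Off path (the warranty), believing Flimsy, it pays 14.
Reliable: no warranty nets 17; the warranty nets 14 − 2 = 12. Reliable stays.
Flimsy: no warranty nets 17; the warranty nets 14 − 9 = 5. Flimsy stays.
No type deviates, so pooling is sustained.

Yes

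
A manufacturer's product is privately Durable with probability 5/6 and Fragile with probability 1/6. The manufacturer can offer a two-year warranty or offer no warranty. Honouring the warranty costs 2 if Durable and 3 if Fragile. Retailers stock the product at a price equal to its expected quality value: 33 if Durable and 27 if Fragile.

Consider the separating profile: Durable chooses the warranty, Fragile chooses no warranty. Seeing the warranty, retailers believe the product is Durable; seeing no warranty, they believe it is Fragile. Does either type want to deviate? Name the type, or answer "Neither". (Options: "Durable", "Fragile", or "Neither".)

Fragile

The warranty pays 33; no warranty pays 27.
Durable: assigned the warranty, nets 33 − 2 = 31; deviating to no warranty nets 27.
Fragile: assigned no warranty, nets 27; deviating to the warranty nets 33 − 3 = 30.
The Fragile type gains 3 by deviating.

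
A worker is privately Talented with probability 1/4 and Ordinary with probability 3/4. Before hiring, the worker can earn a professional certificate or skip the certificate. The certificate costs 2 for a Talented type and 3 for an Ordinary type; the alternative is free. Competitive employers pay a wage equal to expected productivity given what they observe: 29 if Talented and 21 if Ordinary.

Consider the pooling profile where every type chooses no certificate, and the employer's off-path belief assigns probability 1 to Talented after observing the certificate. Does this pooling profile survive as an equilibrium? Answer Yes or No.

On path, the employer holds the prior and pays 1/4·29 + 3/4·21 = 23. Off path (the certificate), believing Talented, it pays 29.
Talented: no certificate nets 23; the certificate nets 29 − 2 = 27. Talented would deviate.
Ordinary: no certificate nets 23; the certificate nets 29 − 3 = 26. Ordinary would deviate.
A type deviates, so pooling fails.

No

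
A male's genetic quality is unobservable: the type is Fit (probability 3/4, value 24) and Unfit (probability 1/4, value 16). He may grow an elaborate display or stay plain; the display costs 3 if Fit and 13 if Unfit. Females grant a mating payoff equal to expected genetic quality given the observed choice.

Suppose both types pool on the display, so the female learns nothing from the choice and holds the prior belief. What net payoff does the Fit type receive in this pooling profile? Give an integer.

Pooled mating payoff = 3/4·24 + 1/4·16 = 22.
Fit pays cost 3 for the display, so net payoff = 22 − 3 = 19.

19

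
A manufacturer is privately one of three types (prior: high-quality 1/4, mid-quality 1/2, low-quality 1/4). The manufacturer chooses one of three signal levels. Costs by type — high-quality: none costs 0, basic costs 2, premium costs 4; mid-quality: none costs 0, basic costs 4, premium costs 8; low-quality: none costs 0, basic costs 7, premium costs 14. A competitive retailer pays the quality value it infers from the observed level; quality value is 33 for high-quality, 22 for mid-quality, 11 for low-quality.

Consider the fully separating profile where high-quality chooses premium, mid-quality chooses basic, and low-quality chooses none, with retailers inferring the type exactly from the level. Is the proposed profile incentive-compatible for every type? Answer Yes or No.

No

Separating prices: premium → 33, basic → 22, none → 11.
high-quality (assigned premium): none: 11 − 0 = 11; basic: 22 − 2 = 20; premium: 33 − 4 = 29. high-quality stays.
mid-quality (assigned basic): none: 11 − 0 = 11; basic: 22 − 4 = 18; premium: 33 − 8 = 25. mid-quality prefers premium.
low-quality (assigned none): none: 11 − 0 = 11; basic: 22 − 7 = 15; premium: 33 − 14 = 19. low-quality prefers premium.
At least one type deviates; the separating profile fails.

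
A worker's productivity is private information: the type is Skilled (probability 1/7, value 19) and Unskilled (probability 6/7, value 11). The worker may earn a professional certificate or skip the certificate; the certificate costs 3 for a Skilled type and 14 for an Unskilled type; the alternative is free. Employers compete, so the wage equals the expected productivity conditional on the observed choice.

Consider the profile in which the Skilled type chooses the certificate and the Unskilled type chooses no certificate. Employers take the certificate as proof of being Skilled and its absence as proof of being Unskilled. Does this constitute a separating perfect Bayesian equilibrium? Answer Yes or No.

Yes

Under these beliefs, the certificate earns wage 19 and no certificate earns wage 11.
Skilled: the certificate nets 19 − 3 = 16; no certificate nets 11. Skilled prefers the certificate.
Unskilled: the certificate nets 19 − 14 = 5; no certificate nets 11. Unskilled prefers no certificate.
Neither type deviates, so the separating profile is an equilibrium.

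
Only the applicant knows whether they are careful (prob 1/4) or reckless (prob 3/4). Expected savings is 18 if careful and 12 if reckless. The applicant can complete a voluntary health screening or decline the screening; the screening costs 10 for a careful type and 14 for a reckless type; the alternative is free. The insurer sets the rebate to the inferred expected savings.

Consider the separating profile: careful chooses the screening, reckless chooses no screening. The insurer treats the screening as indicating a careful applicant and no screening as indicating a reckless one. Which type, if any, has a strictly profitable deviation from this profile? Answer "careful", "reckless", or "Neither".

careful

The screening pays 18; no screening pays 12.
careful: assigned the screening, nets 18 − 10 = 8; deviating to no screening nets 12.
reckless: assigned no screening, nets 12; deviating to the screening nets 18 − 14 = 4.
The careful type gains 4 by deviating.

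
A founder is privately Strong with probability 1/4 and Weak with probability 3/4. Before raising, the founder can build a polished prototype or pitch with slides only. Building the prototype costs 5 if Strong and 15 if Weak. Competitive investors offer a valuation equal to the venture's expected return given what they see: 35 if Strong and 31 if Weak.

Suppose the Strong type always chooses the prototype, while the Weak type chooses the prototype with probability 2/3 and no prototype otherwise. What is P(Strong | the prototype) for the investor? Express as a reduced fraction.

1/3

P(the prototype) = (1/4)·1 + (3/4)·(2/3) = 3/4.
By Bayes' rule, P(Strong | the prototype) = (1/4) / (3/4) = 1/3.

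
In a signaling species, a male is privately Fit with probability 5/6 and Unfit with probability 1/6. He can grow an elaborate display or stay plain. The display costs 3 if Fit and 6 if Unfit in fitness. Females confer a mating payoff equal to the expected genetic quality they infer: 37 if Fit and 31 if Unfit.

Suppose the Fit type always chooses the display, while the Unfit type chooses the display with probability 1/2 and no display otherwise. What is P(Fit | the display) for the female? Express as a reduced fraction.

P(the display) = (5/6)·1 + (1/6)·(1/2) = 11/12.
By Bayes' rule, P(Fit | the display) = (5/6) / (11/12) = 10/11.

10/11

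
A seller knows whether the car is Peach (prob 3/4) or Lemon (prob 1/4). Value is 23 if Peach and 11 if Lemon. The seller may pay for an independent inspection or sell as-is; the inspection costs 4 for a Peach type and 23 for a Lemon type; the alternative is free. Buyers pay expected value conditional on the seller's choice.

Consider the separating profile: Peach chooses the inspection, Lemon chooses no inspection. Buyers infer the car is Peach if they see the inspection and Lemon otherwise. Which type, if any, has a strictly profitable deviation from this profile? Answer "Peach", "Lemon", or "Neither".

The inspection pays 23; no inspection pays 11.
Peach: assigned the inspection, nets 23 − 4 = 19; deviating to no inspection nets 11.
Lemon: assigned no inspection, nets 11; deviating to the inspection nets 23 − 23 = 0.
Both types strictly prefer their assigned action; no profitable deviation.

Neither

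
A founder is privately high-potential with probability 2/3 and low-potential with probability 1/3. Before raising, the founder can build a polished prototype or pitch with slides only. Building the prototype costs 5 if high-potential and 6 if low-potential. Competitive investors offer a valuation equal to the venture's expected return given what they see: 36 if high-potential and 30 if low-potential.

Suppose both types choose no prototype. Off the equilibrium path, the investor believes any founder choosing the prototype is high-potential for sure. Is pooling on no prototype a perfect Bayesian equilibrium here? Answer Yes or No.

Yes

On path, the investor holds the prior and pays 2/3·36 + 1/3·30 = 34. Off path (the prototype), believing high-potential, it pays 36.
high-potential: no prototype nets 34; the prototype nets 36 − 5 = 31. high-potential stays.
low-potential: no prototype nets 34; the prototype nets 36 − 6 = 30. low-potential stays.
No type deviates, so pooling is sustained.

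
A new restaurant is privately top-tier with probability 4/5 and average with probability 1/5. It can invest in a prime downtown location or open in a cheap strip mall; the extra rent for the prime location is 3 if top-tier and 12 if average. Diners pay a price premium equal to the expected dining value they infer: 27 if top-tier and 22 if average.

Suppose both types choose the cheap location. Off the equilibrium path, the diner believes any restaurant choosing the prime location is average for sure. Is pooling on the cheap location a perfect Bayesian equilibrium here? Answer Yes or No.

Yes

On path, the diner holds the prior and pays 4/5·27 + 1/5·22 = 26. Off path (the prime location), believing average, it pays 22.
top-tier: the cheap location nets 26; the prime location nets 22 − 3 = 19. top-tier stays.
average: the cheap location nets 26; the prime location nets 22 − 12 = 10. average stays.
No type deviates, so pooling is sustained.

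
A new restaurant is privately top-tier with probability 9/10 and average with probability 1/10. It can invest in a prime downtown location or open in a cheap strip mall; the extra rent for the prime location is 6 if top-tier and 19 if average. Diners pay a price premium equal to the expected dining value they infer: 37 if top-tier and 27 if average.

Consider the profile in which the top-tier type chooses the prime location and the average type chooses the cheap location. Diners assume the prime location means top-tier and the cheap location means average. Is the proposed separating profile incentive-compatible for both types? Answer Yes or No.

Yes

Under these beliefs, the prime location earns price premium 37 and the cheap location earns price premium 27.
top-tier: the prime location nets 37 − 6 = 31; the cheap location nets 27. top-tier prefers the prime location.
average: the prime location nets 37 − 19 = 18; the cheap location nets 27. average prefers the cheap location.
Neither type deviates, so the separating profile is an equilibrium.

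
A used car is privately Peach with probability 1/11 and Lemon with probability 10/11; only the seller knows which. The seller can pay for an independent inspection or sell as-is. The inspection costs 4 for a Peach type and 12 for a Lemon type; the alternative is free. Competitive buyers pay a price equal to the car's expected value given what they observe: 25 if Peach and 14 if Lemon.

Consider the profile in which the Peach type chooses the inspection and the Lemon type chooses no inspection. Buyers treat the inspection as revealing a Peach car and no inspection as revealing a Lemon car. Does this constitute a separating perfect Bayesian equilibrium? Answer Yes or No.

Yes

Under these beliefs, the inspection earns price 25 and no inspection earns price 14.
Peach: the inspection nets 25 − 4 = 21; no inspection nets 14. Peach prefers the inspection.
Lemon: the inspection nets 25 − 12 = 13; no inspection nets 14. Lemon prefers no inspection.
Neither type deviates, so the separating profile is an equilibrium.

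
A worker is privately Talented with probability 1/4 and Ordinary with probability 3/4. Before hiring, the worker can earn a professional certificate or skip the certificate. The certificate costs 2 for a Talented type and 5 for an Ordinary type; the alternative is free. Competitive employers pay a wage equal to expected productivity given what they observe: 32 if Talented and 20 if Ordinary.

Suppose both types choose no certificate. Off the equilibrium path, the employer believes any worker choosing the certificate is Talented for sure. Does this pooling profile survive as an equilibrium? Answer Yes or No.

No

On path, the employer holds the prior and pays 1/4·32 + 3/4·20 = 23. Off path (the certificate), believing Talented, it pays 32.
Talented: no certificate nets 23; the certificate nets 32 − 2 = 30. Talented would deviate.
Ordinary: no certificate nets 23; the certificate nets 32 − 5 = 27. Ordinary would deviate.
A type deviates, so pooling fails.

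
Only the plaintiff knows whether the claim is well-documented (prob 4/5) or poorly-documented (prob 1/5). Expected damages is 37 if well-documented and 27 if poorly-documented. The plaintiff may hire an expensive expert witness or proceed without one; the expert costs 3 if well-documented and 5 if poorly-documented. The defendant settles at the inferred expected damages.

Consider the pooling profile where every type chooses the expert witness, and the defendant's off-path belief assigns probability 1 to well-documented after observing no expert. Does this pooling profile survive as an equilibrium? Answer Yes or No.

On path, the defendant holds the prior and pays 4/5·37 + 1/5·27 = 35. Off path (no expert), believing well-documented, it pays 37.
well-documented: the expert witness nets 35 − 3 = 32; no expert nets 37. well-documented would deviate.
poorly-documented: the expert witness nets 35 − 5 = 30; no expert nets 37. poorly-documented would deviate.
A type deviates, so pooling fails.

No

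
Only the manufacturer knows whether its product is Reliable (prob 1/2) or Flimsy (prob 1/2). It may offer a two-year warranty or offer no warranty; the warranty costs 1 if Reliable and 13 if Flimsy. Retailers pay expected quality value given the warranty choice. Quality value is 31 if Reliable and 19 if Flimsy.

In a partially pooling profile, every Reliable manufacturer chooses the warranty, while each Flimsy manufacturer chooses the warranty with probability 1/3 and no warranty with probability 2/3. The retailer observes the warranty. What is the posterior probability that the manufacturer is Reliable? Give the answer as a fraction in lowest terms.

3/4

P(the warranty) = (1/2)·1 + (1/2)·(1/3) = 2/3.
By Bayes' rule, P(Reliable | the warranty) = (1/2) / (2/3) = 3/4.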